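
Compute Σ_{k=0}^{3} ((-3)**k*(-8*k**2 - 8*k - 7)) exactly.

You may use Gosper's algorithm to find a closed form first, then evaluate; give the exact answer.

Σ = 2348

Ratio r(k) = 3*(-8*k**2 - 24*k - 23)/(8*k**2 + 8*k + 7).
A = -3, B = 1, C = k**2 + k + 7/8.
Need (-3)·f(k+1) − (1)·f(k) = k**2 + k + 7/8.
From deg A=0, deg B=0, deg C=2: d=2.
Coefficient equations give f(k) = -(2*k**2 - k + 1)/8.
R(k) = B(k−1)·f(k)/C(k) = -(2*k**2 - k + 1)/(8*k**2 + 8*k + 7); s_k = R·t_k = (-3)**k*(2*k**2 - k + 1).
Check: Δs_k = (-3)**k*(-8*k**2 - 8*k - 7). ✓
Sum = s_(4) − s_(0); s_(4) = 2349, s_(0) = 1 ⇒ 2348.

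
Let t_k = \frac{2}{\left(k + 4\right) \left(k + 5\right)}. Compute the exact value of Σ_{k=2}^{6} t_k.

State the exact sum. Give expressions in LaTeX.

Ratio r(k) = (k + 4)/(k + 6).
So A=k + 4 and B=k + 6, with C=1.
Key eq: (k + 4)·f(k+1) = (k + 5)·f(k) + (1).
From deg A=1, deg B=1, deg C=0: d=1.
Solving with deg f ≤ 1: f(k) = k/4.
So s_k = (B(k−1)f/C)·t_k = (k*(k + 5)/4)·t_k = k/(2*(k + 4)).
Verify: 2/(k**2 + 9*k + 20) matches t_k.
Σ_(k=2)^(6) t_k = s_(7) − s_(2) = 7/22 − (1/6) = 5/33.

Σ = 5/33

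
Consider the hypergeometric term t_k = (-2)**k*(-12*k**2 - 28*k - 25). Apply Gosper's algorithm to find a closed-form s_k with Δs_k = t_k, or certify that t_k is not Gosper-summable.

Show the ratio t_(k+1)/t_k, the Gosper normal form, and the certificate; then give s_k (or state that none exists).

s_k = (-2)**k*(4*k**2 + 4*k + 3)

r(k) = 2*(-12*k**2 - 52*k - 65)/(12*k**2 + 28*k + 25) after simplifying.
So A=-2 and B=1, with C=k**2 + 7*k/3 + 25/12.
Solve (-2)·f(k+1) − (1)·f(k) = k**2 + 7*k/3 + 25/12.
Bound: deg f ≤ 2.
A polynomial solution: f(k) = -(4*k**2 + 4*k + 3)/12.
Certificate R = B(k−1)f/C = -(4*k**2 + 4*k + 3)/(12*k**2 + 28*k + 25) gives s_k = (-2)**k*(4*k**2 + 4*k + 3).
s_(k+1) − s_k = (-2)**k*(-12*k**2 - 28*k - 25) = t_k.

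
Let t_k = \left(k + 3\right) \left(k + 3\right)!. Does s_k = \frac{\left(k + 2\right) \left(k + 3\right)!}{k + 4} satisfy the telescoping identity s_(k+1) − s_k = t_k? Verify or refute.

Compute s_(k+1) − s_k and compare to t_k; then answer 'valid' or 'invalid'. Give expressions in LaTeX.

Invalid: residual - \frac{2 \left(k^{2} + 7 k + 11\right) \left(k + 3\right)!}{\left(k + 4\right) \left(k + 5\right)} ≠ 0.

s_(k+1) = (k + 3)*factorial(k + 4)/(k + 5)
s_(k+1) − s_k = (k**3 + 10*k**2 + 33*k + 38)*factorial(k + 3)/((k + 4)*(k + 5))
(s_(k+1) − s_k) − t_k = -2*(k**2 + 7*k + 11)*factorial(k + 3)/((k + 4)*(k + 5))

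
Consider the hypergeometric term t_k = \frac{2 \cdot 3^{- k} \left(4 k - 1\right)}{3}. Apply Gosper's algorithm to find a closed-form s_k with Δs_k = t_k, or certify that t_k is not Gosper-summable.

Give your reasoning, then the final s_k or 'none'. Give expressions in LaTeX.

Compute t_(k+1)/t_k: get (4*k + 3)/(3*(4*k - 1)).
Gosper form: A/B · C(k+1)/C(k) with A=1/3, B=1, C=k - 1/4.
f must satisfy (1/3)·f(k+1) − (1)·f(k) = k - 1/4.
deg f ≤ 1 (via 0,0,1).
Solving with deg f ≤ 1: f(k) = -3*(4*k + 1)/8.
Certificate R = B(k−1)f/C = -3*(4*k + 1)/(2*(4*k - 1)) gives s_k = (-4*k - 1)/3**k.
Check: Δs_k = 2*(4*k - 1)/(3*3**k). ✓

s_k = 3^{- k} \left(- 4 k - 1\right)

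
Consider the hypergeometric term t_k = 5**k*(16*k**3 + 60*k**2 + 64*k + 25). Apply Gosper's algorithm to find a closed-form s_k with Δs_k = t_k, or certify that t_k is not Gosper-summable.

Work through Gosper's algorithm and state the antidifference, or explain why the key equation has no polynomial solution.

r(k) = 5*(16*k**3 + 108*k**2 + 232*k + 165)/(16*k**3 + 60*k**2 + 64*k + 25) after simplifying.
Normal form (A,B,C) = (5, 1, k**3 + 15*k**2/4 + 4*k + 25/16).
Solve (5)·f(k+1) − (1)·f(k) = k**3 + 15*k**2/4 + 4*k + 25/16.
Bound: deg f ≤ 3.
A polynomial solution: f(k) = k*(4*k**2 + 1)/16.
Certificate R = B(k−1)f/C = k*(4*k**2 + 1)/(16*k**3 + 60*k**2 + 64*k + 25) gives s_k = 5**k*k*(4*k**2 + 1).
Δs = 5**k*(16*k**3 + 60*k**2 + 64*k + 25), as required.

s_k = 5**k*k*(4*k**2 + 1)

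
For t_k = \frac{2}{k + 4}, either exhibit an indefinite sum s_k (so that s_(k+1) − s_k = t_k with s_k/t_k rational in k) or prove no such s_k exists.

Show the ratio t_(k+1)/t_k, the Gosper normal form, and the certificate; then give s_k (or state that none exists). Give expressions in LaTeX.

no hypergeometric antidifference exists

r(k) = (k + 4)/(k + 5) after simplifying.
So A=k + 4 and B=k + 5, with C=1.
f must satisfy (k + 4)·f(k+1) − (k + 4)·f(k) = 1.
d = 0 from the (1,1,0) case.
Generic f = c0 gives residual -1; -1 = 0 cannot hold, so t_k is not Gosper-summable.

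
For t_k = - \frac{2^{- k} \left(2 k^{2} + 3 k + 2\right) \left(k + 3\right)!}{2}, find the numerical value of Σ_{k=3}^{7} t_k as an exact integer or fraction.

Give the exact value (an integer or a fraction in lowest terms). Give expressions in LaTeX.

Σ = -2026755

Ratio r(k) = (k + 4)*(3*k + 2*(k + 1)**2 + 5)/(2*(2*k**2 + 3*k + 2)).
A = k/2 + 2, B = 1, C = k**2 + 3*k/2 + 1.
Solve (k/2 + 2)·f(k+1) − (1)·f(k) = k**2 + 3*k/2 + 1.
d = 1 from the (1,0,2) case.
Match coefficients ⇒ f(k) = 2*k - 3.
Certificate R = B(k−1)f/C = 2*(2*k - 3)/(2*k**2 + 3*k + 2) gives s_k = -(2*k - 3)*factorial(k + 3)/2**k.
Check: Δs_k = -(2*k**2 + 3*k + 2)*factorial(k + 3)/(2*2**k). ✓
Sum = s_(8) − s_(3); s_(8) = -2027025, s_(3) = -270 ⇒ -2026755.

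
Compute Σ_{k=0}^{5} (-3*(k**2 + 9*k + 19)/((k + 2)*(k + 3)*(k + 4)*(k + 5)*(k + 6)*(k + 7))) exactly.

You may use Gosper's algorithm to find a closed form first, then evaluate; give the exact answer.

Compute t_(k+1)/t_k: get (k + 2)*(9*k + (k + 1)**2 + 28)/((k + 8)*(k**2 + 9*k + 19)).
Take A(k)=k + 2, B(k)=k + 8, C(k)=k**2 + 9*k + 19.
Key eq: (k + 2)·f(k+1) = (k + 7)·f(k) + (k**2 + 9*k + 19).
Bound: deg f ≤ 5.
Solving with deg f ≤ 5: f(k) = k*(k + 3)*(k + 5)*(k**2 + 12*k + 44)/144.
Certificate R = B(k−1)f/C = k*(k + 3)*(k + 5)*(k + 7)*(k**2 + 12*k + 44)/(144*(k**2 + 9*k + 19)) gives s_k = k*(-k**2 - 12*k - 44)/(48*(k**3 + 12*k**2 + 44*k + 48)).
Verify: 3*(-k**2 - 9*k - 19)/(k**6 + 27*k**5 + 295*k**4 + 1665*k**3 + 5104*k**2 + 8028*k + 5040) matches t_k.
Sum = s_(6) − s_(0); s_(6) = -19/960, s_(0) = 0 ⇒ -19/960.

Σ = -19/960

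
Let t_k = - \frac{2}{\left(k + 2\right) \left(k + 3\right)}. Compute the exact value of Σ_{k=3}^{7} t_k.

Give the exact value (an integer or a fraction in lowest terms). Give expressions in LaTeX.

Σ = -1/5

r(k) = (k + 2)/(k + 4) after simplifying.
So A=k + 2 and B=k + 4, with C=1.
Solve (k + 2)·f(k+1) − (k + 3)·f(k) = 1.
From deg A=1, deg B=1, deg C=0: d=1.
Solving with deg f ≤ 1: f(k) = k/2.
Get s_k = R·t_k = -k/(k + 2) with R(k) = B(k−1)f(k)/C(k) = k*(k + 3)/2.
s_(k+1) − s_k = -2/(k**2 + 5*k + 6) = t_k.
Evaluate s at k=8 and k=3: -4/5 and -3/5; difference -1/5.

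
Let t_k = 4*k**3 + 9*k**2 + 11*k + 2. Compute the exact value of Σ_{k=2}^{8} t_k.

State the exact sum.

Σ = 7406

Step 1: r(k) = (4*k**3 + 21*k**2 + 41*k + 26)/(4*k**3 + 9*k**2 + 11*k + 2).
A = 1, B = 1, C = k**3 + 9*k**2/4 + 11*k/4 + 1/2.
Solve (1)·f(k+1) − (1)·f(k) = k**3 + 9*k**2/4 + 11*k/4 + 1/2.
d = 4 from the (0,0,3) case.
Coefficient equations give f(k) = k*(k**3 + k**2 + 2*k - 2)/4.
So s_k = (B(k−1)f/C)·t_k = (k*(k**3 + k**2 + 2*k - 2)/(4*k**3 + 9*k**2 + 11*k + 2))·t_k = k*(k**3 + k**2 + 2*k - 2).
Δs = 4*k**3 + 9*k**2 + 11*k + 2, as required.
Σ_(k=2)^(8) t_k = s_(9) − s_(2) = 7434 − (28) = 7406.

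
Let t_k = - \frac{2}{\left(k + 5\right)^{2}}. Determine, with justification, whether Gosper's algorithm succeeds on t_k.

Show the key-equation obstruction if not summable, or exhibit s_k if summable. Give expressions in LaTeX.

Step 1: r(k) = (k + 5)**2/(k + 6)**2.
A = k**2 + 10*k + 25, B = k**2 + 12*k + 36, C = 1.
f must satisfy (k**2 + 10*k + 25)·f(k+1) − (k**2 + 10*k + 25)·f(k) = 1.
d = 0 from the (2,2,0) case.
Generic f = c0 gives residual -1; -1 = 0 cannot hold, so t_k is not Gosper-summable.

No — t_k has no hypergeometric antidifference.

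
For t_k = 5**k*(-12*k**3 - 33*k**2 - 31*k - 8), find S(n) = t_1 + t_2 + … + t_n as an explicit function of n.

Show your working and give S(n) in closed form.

S(n) = -15*5**n*n**3 - 30*5**n*n**2 - 35*5**n*n - 5*5**n + 5

The ratio is 5*(12*k**3 + 69*k**2 + 133*k + 84)/(12*k**3 + 33*k**2 + 31*k + 8).
So A=5 and B=1, with C=k**3 + 11*k**2/4 + 31*k/12 + 2/3.
f must satisfy (5)·f(k+1) − (1)·f(k) = k**3 + 11*k**2/4 + 31*k/12 + 2/3.
Bound: deg f ≤ 3.
A polynomial solution: f(k) = (3*k**3 - 3*k**2 + 4*k - 3)/12.
Then R = B(k−1)f/C = (3*k**3 - 3*k**2 + 4*k - 3)/(12*k**3 + 33*k**2 + 31*k + 8), so s_k = R(k)·t_k = 5**k*(-3*k**3 + 3*k**2 - 4*k + 3).
s_(k+1) − s_k = 5**k*(-12*k**3 - 33*k**2 - 31*k - 8) = t_k.
Telescope: S(n) = s_(n+1) − s_(1) = 5**(n + 1)*(-3*n**3 - 6*n**2 - 7*n - 1) − (-5) = -15*5**n*n**3 - 30*5**n*n**2 - 35*5**n*n - 5*5**n + 5.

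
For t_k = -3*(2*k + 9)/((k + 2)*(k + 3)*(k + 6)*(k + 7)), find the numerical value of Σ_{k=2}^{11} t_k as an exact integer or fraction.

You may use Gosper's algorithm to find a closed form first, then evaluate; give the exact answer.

The ratio is (k + 2)*(k + 6)*(2*k + 11)/((k + 4)*(k + 8)*(2*k + 9)).
Take A(k)=k + 2, B(k)=k + 8, C(k)=k**3 + 27*k**2/2 + 121*k/2 + 90.
f must satisfy (k + 2)·f(k+1) − (k + 7)·f(k) = k**3 + 27*k**2/2 + 121*k/2 + 90.
Bound: deg f ≤ 5.
Match coefficients ⇒ f(k) = k*(k + 3)*(k + 4)*(k + 5)*(k + 8)/24.
R(k) = B(k−1)·f(k)/C(k) = k*(k + 3)*(k + 7)*(k + 8)/(12*(2*k + 9)); s_k = R·t_k = k*(-k - 8)/(4*(k**2 + 8*k + 12)).
Verify: 3*(-2*k - 9)/(k**4 + 18*k**3 + 113*k**2 + 288*k + 252) matches t_k.
Evaluate s at k=12 and k=2: -5/21 and -5/32; difference -55/672.

Σ = -55/672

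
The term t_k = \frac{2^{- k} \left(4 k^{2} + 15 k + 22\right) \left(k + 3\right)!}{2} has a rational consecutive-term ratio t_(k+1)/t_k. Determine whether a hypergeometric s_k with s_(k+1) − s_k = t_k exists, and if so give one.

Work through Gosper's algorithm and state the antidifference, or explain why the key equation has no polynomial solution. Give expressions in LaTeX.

Ratio r(k) = (k + 4)*(15*k + 4*(k + 1)**2 + 37)/(2*(4*k**2 + 15*k + 22)).
Factor: A=k/2 + 2; B=1; C=k**2 + 15*k/4 + 11/2.
Solve (k/2 + 2)·f(k+1) − (1)·f(k) = k**2 + 15*k/4 + 11/2.
deg f ≤ 1 (via 1,0,2).
Solving with deg f ≤ 1: f(k) = (4*k + 3)/2.
Certificate R = B(k−1)f/C = 2*(4*k + 3)/(4*k**2 + 15*k + 22) gives s_k = (4*k + 3)*factorial(k + 3)/2**k.
Verify: (4*k**2 + 15*k + 22)*factorial(k + 3)/(2*2**k) matches t_k.

s_k = 2^{- k} \left(4 k + 3\right) \left(k + 3\right)!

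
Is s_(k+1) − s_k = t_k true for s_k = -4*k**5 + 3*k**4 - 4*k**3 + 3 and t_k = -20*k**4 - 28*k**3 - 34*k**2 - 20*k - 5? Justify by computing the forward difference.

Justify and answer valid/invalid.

s_(k+1) = -4*(k + 1)**5 + 3*(k + 1)**4 - 4*(k + 1)**3 + 3
s_(k+1) − s_k = -20*k**4 - 28*k**3 - 34*k**2 - 20*k - 5
(s_(k+1) − s_k) − t_k = 0

Valid: the claim telescopes to t_k.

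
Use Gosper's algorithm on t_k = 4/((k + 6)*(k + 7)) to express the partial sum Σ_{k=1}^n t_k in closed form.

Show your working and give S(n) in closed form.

S(n) = 4*n/(7*(n + 7))

The ratio is (k + 6)/(k + 8).
Normal form (A,B,C) = (k + 6, k + 8, 1).
Key eq: (k + 6)·f(k+1) = (k + 7)·f(k) + (1).
deg f ≤ 1 (via 1,1,0).
Solve for f: f(k) = k/6 (degree 1 ≤ 1).
Then R = B(k−1)f/C = k*(k + 7)/6, so s_k = R(k)·t_k = 2*k/(3*(k + 6)).
Δs = 4/(k**2 + 13*k + 42), as required.
Σ_(k=1)^n t_k = s_(n+1) − s_(1) = (2*(n + 1)/(3*(n + 7))) − (2/21), i.e. 4*n/(7*(n + 7)).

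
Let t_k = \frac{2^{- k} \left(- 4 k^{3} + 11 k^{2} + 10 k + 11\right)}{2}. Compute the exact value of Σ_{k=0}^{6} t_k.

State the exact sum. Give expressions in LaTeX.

The ratio is (4*k**3 + k**2 - 20*k - 28)/(2*(4*k**3 - 11*k**2 - 10*k - 11)).
Take A(k)=1/2, B(k)=1, C(k)=k**3 - 11*k**2/4 - 5*k/2 - 11/4.
Solve (1/2)·f(k+1) − (1)·f(k) = k**3 - 11*k**2/4 - 5*k/2 - 11/4.
d = 3 from the (0,0,3) case.
Coefficient equations give f(k) = -(4*k**3 + k**2 + 4*k - 2)/2.
Get s_k = R·t_k = (4*k**3 + k**2 + 4*k - 2)/2**k with R(k) = B(k−1)f(k)/C(k) = -2*(4*k**3 + k**2 + 4*k - 2)/(4*k**3 - 11*k**2 - 10*k - 11).
Verify: (-4*k**3 + 11*k**2 + 10*k + 11)/(2*2**k) matches t_k.
Sum = s_(7) − s_(0); s_(7) = 1447/128, s_(0) = -2 ⇒ 1703/128.

Σ = 1703/128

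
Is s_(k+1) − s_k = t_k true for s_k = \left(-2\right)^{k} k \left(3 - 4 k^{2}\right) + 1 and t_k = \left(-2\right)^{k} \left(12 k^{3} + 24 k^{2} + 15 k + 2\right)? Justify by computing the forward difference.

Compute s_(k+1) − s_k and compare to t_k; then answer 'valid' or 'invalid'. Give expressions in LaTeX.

Valid: the claim telescopes to t_k.

s_(k+1) = -(-2)**(k + 1)*(k + 1)*(4*(k + 1)**2 - 3) + 1
s_(k+1) − s_k = (-2)**k*(12*k**3 + 24*k**2 + 15*k + 2)
(s_(k+1) − s_k) − t_k = 0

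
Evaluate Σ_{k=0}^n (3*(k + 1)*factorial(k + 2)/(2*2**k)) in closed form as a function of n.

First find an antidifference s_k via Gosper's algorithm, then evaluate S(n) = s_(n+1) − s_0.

Ratio r(k) = (k + 2)*(k + 3)/(2*(k + 1)).
Factor: A=k/2 + 3/2; B=1; C=k + 1.
Key eq: (k/2 + 3/2)·f(k+1) = (1)·f(k) + (k + 1).
deg f ≤ 0 (via 1,0,1).
Match coefficients ⇒ f(k) = 2.
Get s_k = R·t_k = 3*factorial(k + 2)/2**k with R(k) = B(k−1)f(k)/C(k) = 2/(k + 1).
Verify: 3*(k + 1)*factorial(k + 2)/(2*2**k) matches t_k.
s_(n+1) = 3*2**(-n - 1)*factorial(n + 3) and s_(0) = 6, so S(n) = -6 + 3*factorial(n + 3)/(2*2**n).

S(n) = -6 + 3*factorial(n + 3)/(2*2**n)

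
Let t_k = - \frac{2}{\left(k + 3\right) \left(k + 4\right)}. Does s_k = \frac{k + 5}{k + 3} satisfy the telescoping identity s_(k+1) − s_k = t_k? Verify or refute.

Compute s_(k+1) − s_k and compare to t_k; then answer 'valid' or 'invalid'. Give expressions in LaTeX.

valid (s_(k+1) − s_k reduces to t_k)

s_(k+1) = (k + 6)/(k + 4)
s_(k+1) − s_k = -2/(k**2 + 7*k + 12)
(s_(k+1) − s_k) − t_k = 0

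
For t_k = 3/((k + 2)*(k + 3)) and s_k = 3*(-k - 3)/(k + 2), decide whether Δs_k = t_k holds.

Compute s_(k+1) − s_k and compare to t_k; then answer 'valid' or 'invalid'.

s_(k+1) = 3*(-k - 4)/(k + 3)
s_(k+1) − s_k = 3/(k**2 + 5*k + 6)
(s_(k+1) − s_k) − t_k = 0

Valid — Δs_k = t_k.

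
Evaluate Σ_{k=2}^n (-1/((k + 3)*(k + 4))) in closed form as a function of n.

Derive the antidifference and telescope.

S(n) = (1 - n)/(5*(n + 4))

The ratio is (k + 3)/(k + 5).
Normal form (A,B,C) = (k + 3, k + 5, 1).
Solve (k + 3)·f(k+1) − (k + 4)·f(k) = 1.
Bound: deg f ≤ 1.
A polynomial solution: f(k) = k/3.
Then R = B(k−1)f/C = k*(k + 4)/3, so s_k = R(k)·t_k = -k/(3*k + 9).
Δs = -1/(k**2 + 7*k + 12), as required.
Evaluate: s_(n+1) = (-n - 1)/(3*(n + 4)); subtract s_(2) = -2/15 ⇒ S(n) = (1 - n)/(5*(n + 4)).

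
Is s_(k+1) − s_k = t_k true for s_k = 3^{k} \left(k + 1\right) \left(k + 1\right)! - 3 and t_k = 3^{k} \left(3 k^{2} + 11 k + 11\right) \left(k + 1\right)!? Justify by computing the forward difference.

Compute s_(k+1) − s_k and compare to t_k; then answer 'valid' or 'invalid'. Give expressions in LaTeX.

Valid — Δs_k = t_k.

s_(k+1) = 3**(k + 1)*(k + 2)*factorial(k + 2) - 3
s_(k+1) − s_k = 3**k*(3*k**2 + 11*k + 11)*factorial(k + 1)
(s_(k+1) − s_k) − t_k = 0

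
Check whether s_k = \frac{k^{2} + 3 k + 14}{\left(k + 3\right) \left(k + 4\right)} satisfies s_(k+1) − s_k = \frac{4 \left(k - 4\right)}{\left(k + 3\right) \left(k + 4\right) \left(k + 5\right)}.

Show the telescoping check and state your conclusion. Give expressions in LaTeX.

Valid: the claim telescopes to t_k.

s_(k+1) = (3*k + (k + 1)**2 + 17)/((k + 4)*(k + 5))
s_(k+1) − s_k = 4*(k - 4)/(k**3 + 12*k**2 + 47*k + 60)
(s_(k+1) − s_k) − t_k = 0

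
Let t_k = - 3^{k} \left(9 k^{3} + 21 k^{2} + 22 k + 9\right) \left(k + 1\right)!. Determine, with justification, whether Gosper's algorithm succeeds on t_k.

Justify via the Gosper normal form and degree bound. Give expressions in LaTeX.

Yes. s_k = - 3^{k} \left(3 k^{2} - 4 k + 3\right) \left(k + 1\right)!.

Step 1: r(k) = 3*(9*k**4 + 66*k**3 + 187*k**2 + 243*k + 122)/(9*k**3 + 21*k**2 + 22*k + 9).
Take A(k)=3*k + 6, B(k)=1, C(k)=k**3 + 7*k**2/3 + 22*k/9 + 1.
f must satisfy (3*k + 6)·f(k+1) − (1)·f(k) = k**3 + 7*k**2/3 + 22*k/9 + 1.
d = 2 from the (1,0,3) case.
Solve for f: f(k) = (3*k**2 - 4*k + 3)/9 (degree 2 ≤ 2).
So s_k = (B(k−1)f/C)·t_k = ((3*k**2 - 4*k + 3)/(9*k**3 + 21*k**2 + 22*k + 9))·t_k = -3**k*(3*k**2 - 4*k + 3)*factorial(k + 1).
Check: Δs_k = -3**k*(9*k**3 + 21*k**2 + 22*k + 9)*factorial(k + 1). ✓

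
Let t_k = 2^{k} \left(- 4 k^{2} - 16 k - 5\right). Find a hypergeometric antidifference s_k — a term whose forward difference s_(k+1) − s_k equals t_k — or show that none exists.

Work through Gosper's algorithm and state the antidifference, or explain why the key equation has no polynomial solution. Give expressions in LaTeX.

s_k = 2^{k} \left(3 - 4 k^{2}\right)

t_(k+1)/t_k = 2*(4*k**2 + 24*k + 25)/(4*k**2 + 16*k + 5).
Factor: A=2; B=1; C=k**2 + 4*k + 5/4.
f must satisfy (2)·f(k+1) − (1)·f(k) = k**2 + 4*k + 5/4.
d = 2 from the (0,0,2) case.
Solve for f: f(k) = (4*k**2 - 3)/4 (degree 2 ≤ 2).
Then R = B(k−1)f/C = (4*k**2 - 3)/(4*k**2 + 16*k + 5), so s_k = R(k)·t_k = 2**k*(3 - 4*k**2).
Verify: 2**k*(-4*k**2 - 16*k - 5) matches t_k.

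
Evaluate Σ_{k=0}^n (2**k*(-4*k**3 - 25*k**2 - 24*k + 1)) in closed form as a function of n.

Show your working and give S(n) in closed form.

Compute t_(k+1)/t_k: get 2*(4*k**3 + 37*k**2 + 86*k + 52)/(4*k**3 + 25*k**2 + 24*k - 1).
Normal form (A,B,C) = (2, 1, k**3 + 25*k**2/4 + 6*k - 1/4).
Need (2)·f(k+1) − (1)·f(k) = k**3 + 25*k**2/4 + 6*k - 1/4.
Bound: deg f ≤ 3.
Coefficient equations give f(k) = (4*k**3 + k**2 - 4*k - 3)/4.
Then R = B(k−1)f/C = (4*k**3 + k**2 - 4*k - 3)/(4*k**3 + 25*k**2 + 24*k - 1), so s_k = R(k)·t_k = 2**k*(-4*k**3 - k**2 + 4*k + 3).
s_(k+1) − s_k = 2**k*(-4*k**3 - 25*k**2 - 24*k + 1) = t_k.
s_(n+1) = 2**(n + 1)*(-4*n**3 - 13*n**2 - 10*n + 2) and s_(0) = 3, so S(n) = -8*2**n*n**3 - 26*2**n*n**2 - 20*2**n*n + 4*2**n - 3.

S(n) = -8*2**n*n**3 - 26*2**n*n**2 - 20*2**n*n + 4*2**n - 3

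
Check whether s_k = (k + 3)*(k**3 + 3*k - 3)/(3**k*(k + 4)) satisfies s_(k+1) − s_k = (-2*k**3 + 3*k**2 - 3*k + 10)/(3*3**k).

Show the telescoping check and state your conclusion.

s_(k+1) = (k + 4)*(3*k + (k + 1)**3)/(3*3**k*(k + 5))
s_(k+1) − s_k = (-2*k**5 - 13*k**4 - 8*k**3 + 34*k**2 + 41*k + 151)/(3*3**k*(k**2 + 9*k + 20))
(s_(k+1) − s_k) − t_k = (2*k**4 + 8*k**3 - 9*k**2 + 11*k - 49)/(3*3**k*(k**2 + 9*k + 20))

Invalid: residual (2*k**4 + 8*k**3 - 9*k**2 + 11*k - 49)/(3*3**k*(k**2 + 9*k + 20)) ≠ 0.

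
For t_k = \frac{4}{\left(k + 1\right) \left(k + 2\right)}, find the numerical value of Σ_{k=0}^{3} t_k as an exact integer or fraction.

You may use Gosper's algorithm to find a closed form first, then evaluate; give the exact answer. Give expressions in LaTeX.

Ratio r(k) = (k + 1)/(k + 3).
Normal form (A,B,C) = (k + 1, k + 3, 1).
Key eq: (k + 1)·f(k+1) = (k + 2)·f(k) + (1).
From deg A=1, deg B=1, deg C=0: d=1.
A polynomial solution: f(k) = k.
So s_k = (B(k−1)f/C)·t_k = (k*(k + 2))·t_k = 4*k/(k + 1).
s_(k+1) − s_k = 4/(k**2 + 3*k + 2) = t_k.
Σ_(k=0)^(3) t_k = s_(4) − s_(0) = 16/5 − (0) = 16/5.

Σ = 16/5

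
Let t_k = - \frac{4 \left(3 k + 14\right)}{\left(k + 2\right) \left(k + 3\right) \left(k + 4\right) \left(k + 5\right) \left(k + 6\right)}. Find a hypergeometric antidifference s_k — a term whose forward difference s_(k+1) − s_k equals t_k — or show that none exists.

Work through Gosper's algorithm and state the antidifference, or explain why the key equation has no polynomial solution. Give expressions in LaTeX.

s_k = \frac{2 k \left(- k^{2} - 10 k - 31\right)}{15 \left(k^{3} + 10 k^{2} + 31 k + 30\right)}

Ratio r(k) = (k + 2)*(3*k + 17)/((k + 7)*(3*k + 14)).
Normal form (A,B,C) = (k + 2, k + 7, k + 14/3).
Key eq: (k + 2)·f(k+1) = (k + 6)·f(k) + (k + 14/3).
From deg A=1, deg B=1, deg C=1: d=4.
Coefficient equations give f(k) = k*(k + 4)*(k**2 + 10*k + 31)/90.
Then R = B(k−1)f/C = k*(k + 4)*(k + 6)*(k**2 + 10*k + 31)/(30*(3*k + 14)), so s_k = R(k)·t_k = 2*k*(-k**2 - 10*k - 31)/(15*(k**3 + 10*k**2 + 31*k + 30)).
s_(k+1) − s_k = 4*(-3*k - 14)/(k**5 + 20*k**4 + 155*k**3 + 580*k**2 + 1044*k + 720) = t_k.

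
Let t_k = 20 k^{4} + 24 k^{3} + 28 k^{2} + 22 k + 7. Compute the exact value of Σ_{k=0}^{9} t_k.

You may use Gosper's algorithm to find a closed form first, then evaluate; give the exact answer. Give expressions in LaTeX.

The ratio is (20*k**4 + 104*k**3 + 220*k**2 + 230*k + 101)/(20*k**4 + 24*k**3 + 28*k**2 + 22*k + 7).
Gosper form: A/B · C(k+1)/C(k) with A=1, B=1, C=k**4 + 6*k**3/5 + 7*k**2/5 + 11*k/10 + 7/20.
Key eq: (1)·f(k+1) = (1)·f(k) + (k**4 + 6*k**3/5 + 7*k**2/5 + 11*k/10 + 7/20).
Degrees (0,0,4) ⇒ d ≤ 5.
Coefficient equations give f(k) = k**2*(4*k**3 - 4*k**2 + 4*k + 3)/20.
R(k) = B(k−1)·f(k)/C(k) = k**2*(4*k**3 - 4*k**2 + 4*k + 3)/(20*k**4 + 24*k**3 + 28*k**2 + 22*k + 7); s_k = R·t_k = k**2*(4*k**3 - 4*k**2 + 4*k + 3).
Δs = 20*k**4 + 24*k**3 + 28*k**2 + 22*k + 7, as required.
Evaluate s at k=10 and k=0: 364300 and 0; difference 364300.

Σ = 364300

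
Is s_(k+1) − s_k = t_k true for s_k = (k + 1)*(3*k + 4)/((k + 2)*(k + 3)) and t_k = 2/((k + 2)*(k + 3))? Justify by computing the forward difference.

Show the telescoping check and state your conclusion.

Invalid: residual 2*(3*k + 2)/(k**3 + 9*k**2 + 26*k + 24) ≠ 0.

s_(k+1) = (k + 2)*(3*k + 7)/((k + 3)*(k + 4))
s_(k+1) − s_k = 4*(2*k + 3)/(k**3 + 9*k**2 + 26*k + 24)
(s_(k+1) − s_k) − t_k = 2*(3*k + 2)/(k**3 + 9*k**2 + 26*k + 24)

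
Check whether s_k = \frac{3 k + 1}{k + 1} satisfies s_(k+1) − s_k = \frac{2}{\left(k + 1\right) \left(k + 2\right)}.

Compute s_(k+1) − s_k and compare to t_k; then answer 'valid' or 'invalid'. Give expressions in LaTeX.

s_(k+1) = (3*k + 4)/(k + 2)
s_(k+1) − s_k = 2/(k**2 + 3*k + 2)
(s_(k+1) − s_k) − t_k = 0

valid (s_(k+1) − s_k reduces to t_k)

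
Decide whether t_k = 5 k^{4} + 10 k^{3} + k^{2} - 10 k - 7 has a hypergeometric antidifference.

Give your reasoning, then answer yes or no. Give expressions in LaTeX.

Ratio r(k) = (5*k**4 + 30*k**3 + 61*k**2 + 42*k - 1)/(5*k**4 + 10*k**3 + k**2 - 10*k - 7).
So A=1 and B=1, with C=k**4 + 2*k**3 + k**2/5 - 2*k - 7/5.
f must satisfy (1)·f(k+1) − (1)·f(k) = k**4 + 2*k**3 + k**2/5 - 2*k - 7/5.
deg f ≤ 5 (via 0,0,4).
Solve for f: f(k) = k*(k**4 - 3*k**2 - 3*k - 2)/5 (degree 5 ≤ 5).
So s_k = (B(k−1)f/C)·t_k = (k*(k**4 - 3*k**2 - 3*k - 2)/(5*k**4 + 10*k**3 + k**2 - 10*k - 7))·t_k = k*(k**4 - 3*k**2 - 3*k - 2).
Check: Δs_k = 5*k**4 + 10*k**3 + k**2 - 10*k - 7. ✓

Yes. s_k = k \left(k^{4} - 3 k^{2} - 3 k - 2\right).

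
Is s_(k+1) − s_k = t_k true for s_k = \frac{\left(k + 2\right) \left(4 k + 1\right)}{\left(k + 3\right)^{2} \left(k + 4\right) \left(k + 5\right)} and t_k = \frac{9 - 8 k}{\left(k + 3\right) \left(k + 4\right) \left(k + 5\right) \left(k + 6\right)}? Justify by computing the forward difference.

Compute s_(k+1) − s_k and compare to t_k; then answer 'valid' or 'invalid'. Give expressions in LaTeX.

Invalid: residual \frac{12 k^{2} + 40 k - 21}{k^{6} + 25 k^{5} + 257 k^{4} + 1391 k^{3} + 4182 k^{2} + 6624 k + 4320} ≠ 0.

s_(k+1) = (k + 3)*(4*k + 5)/((k + 4)**2*(k + 5)*(k + 6))
s_(k+1) − s_k = (-(k + 2)*(k + 4)*(k + 6)*(4*k + 1) + (k + 3)**3*(4*k + 5))/((k + 3)**2*(k + 4)**2*(k + 5)*(k + 6))
(s_(k+1) − s_k) − t_k = (12*k**2 + 40*k - 21)/(k**6 + 25*k**5 + 257*k**4 + 1391*k**3 + 4182*k**2 + 6624*k + 4320)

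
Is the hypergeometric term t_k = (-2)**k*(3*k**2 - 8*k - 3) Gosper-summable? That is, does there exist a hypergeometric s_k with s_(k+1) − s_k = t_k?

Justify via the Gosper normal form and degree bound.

Yes. s_k = (-2)**k*(-k**2 + 4*k - 1).

Compute t_(k+1)/t_k: get 2*(-3*k**2 + 2*k + 8)/(3*k**2 - 8*k - 3).
A = -2, B = 1, C = k**2 - 8*k/3 - 1.
f must satisfy (-2)·f(k+1) − (1)·f(k) = k**2 - 8*k/3 - 1.
deg f ≤ 2 (via 0,0,2).
Solve for f: f(k) = -(k**2 - 4*k + 1)/3 (degree 2 ≤ 2).
So s_k = (B(k−1)f/C)·t_k = (-(k**2 - 4*k + 1)/((k - 3)*(3*k + 1)))·t_k = (-2)**k*(-k**2 + 4*k - 1).
s_(k+1) − s_k = (-2)**k*(3*k**2 - 8*k - 3) = t_k.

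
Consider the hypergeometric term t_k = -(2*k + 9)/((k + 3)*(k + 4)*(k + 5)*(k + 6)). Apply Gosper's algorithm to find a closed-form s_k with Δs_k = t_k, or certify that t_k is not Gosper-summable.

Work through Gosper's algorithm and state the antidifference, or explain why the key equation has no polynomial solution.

t_(k+1)/t_k = (k + 3)*(2*k + 11)/((k + 7)*(2*k + 9)).
Gosper form: A/B · C(k+1)/C(k) with A=k + 3, B=k + 7, C=k + 9/2.
Key eq: (k + 3)·f(k+1) = (k + 6)·f(k) + (k + 9/2).
Bound: deg f ≤ 3.
Match coefficients ⇒ f(k) = k*(k + 4)*(k + 8)/30.
Get s_k = R·t_k = k*(-k - 8)/(15*(k**2 + 8*k + 15)) with R(k) = B(k−1)f(k)/C(k) = k*(k + 4)*(k + 6)*(k + 8)/(15*(2*k + 9)).
Verify: (-2*k - 9)/(k**4 + 18*k**3 + 119*k**2 + 342*k + 360) matches t_k.

s_k = k*(-k - 8)/(15*(k**2 + 8*k + 15))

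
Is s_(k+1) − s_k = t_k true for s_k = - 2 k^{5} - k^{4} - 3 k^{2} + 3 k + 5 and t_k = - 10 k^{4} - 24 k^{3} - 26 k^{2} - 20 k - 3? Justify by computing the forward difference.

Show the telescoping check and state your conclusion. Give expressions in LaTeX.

valid; difference matches t_k

s_(k+1) = 3*k - 2*(k + 1)**5 - (k + 1)**4 - 3*(k + 1)**2 + 8
s_(k+1) − s_k = -10*k**4 - 24*k**3 - 26*k**2 - 20*k - 3
(s_(k+1) − s_k) − t_k = 0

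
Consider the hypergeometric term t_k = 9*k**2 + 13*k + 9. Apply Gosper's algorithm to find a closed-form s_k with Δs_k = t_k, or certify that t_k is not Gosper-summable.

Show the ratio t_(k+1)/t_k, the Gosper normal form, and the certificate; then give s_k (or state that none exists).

s_k = k*(3*k**2 + 2*k + 4)

r(k) = (9*k**2 + 31*k + 31)/(9*k**2 + 13*k + 9) after simplifying.
A = 1, B = 1, C = k**2 + 13*k/9 + 1.
Key eq: (1)·f(k+1) = (1)·f(k) + (k**2 + 13*k/9 + 1).
deg f ≤ 3 (via 0,0,2).
Coefficient equations give f(k) = k*(3*k**2 + 2*k + 4)/9.
Then R = B(k−1)f/C = k*(3*k**2 + 2*k + 4)/(9*k**2 + 13*k + 9), so s_k = R(k)·t_k = k*(3*k**2 + 2*k + 4).
Δs = 9*k**2 + 13*k + 9, as required.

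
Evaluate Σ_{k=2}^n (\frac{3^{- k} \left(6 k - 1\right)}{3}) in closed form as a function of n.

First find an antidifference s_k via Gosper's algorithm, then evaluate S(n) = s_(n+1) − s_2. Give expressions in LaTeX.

Step 1: r(k) = (6*k + 5)/(3*(6*k - 1)).
So A=1/3 and B=1, with C=k - 1/6.
f must satisfy (1/3)·f(k+1) − (1)·f(k) = k - 1/6.
Bound: deg f ≤ 1.
Solve for f: f(k) = -(3*k + 1)/2 (degree 1 ≤ 1).
Get s_k = R·t_k = (-3*k - 1)/3**k with R(k) = B(k−1)f(k)/C(k) = -3*(3*k + 1)/(6*k - 1).
s_(k+1) − s_k = (6*k - 1)/(3*3**k) = t_k.
Evaluate: s_(n+1) = 3**(-n - 1)*(-3*n - 4); subtract s_(2) = -7/9 ⇒ S(n) = 3**(-n - 2)*(7*3**n - 9*n - 12).

S(n) = 3^{- n - 2} \left(7 \cdot 3^{n} - 9 n - 12\right)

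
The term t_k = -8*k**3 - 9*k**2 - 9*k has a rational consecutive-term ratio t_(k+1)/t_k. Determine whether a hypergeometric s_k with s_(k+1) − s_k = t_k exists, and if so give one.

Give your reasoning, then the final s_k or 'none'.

t_(k+1)/t_k = (8*k**3 + 33*k**2 + 51*k + 26)/(k*(8*k**2 + 9*k + 9)).
Factor: A=1; B=1; C=k**3 + 9*k**2/8 + 9*k/8.
f must satisfy (1)·f(k+1) − (1)·f(k) = k**3 + 9*k**2/8 + 9*k/8.
Bound: deg f ≤ 4.
Solve for f: f(k) = k*(k - 1)*(2*k**2 + k + 3)/8 (degree 4 ≤ 4).
Certificate R = B(k−1)f/C = (k - 1)*(2*k**2 + k + 3)/(8*k**2 + 9*k + 9) gives s_k = k*(-2*k**3 + k**2 - 2*k + 3).
Check: Δs_k = k*(-8*k**2 - 9*k - 9). ✓

s_k = k*(-2*k**3 + k**2 - 2*k + 3)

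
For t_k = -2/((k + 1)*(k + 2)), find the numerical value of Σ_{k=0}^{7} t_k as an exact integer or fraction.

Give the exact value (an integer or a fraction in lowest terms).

Compute t_(k+1)/t_k: get (k + 1)/(k + 3).
Normal form (A,B,C) = (k + 1, k + 3, 1).
f must satisfy (k + 1)·f(k+1) − (k + 2)·f(k) = 1.
Degrees (1,1,0) ⇒ d ≤ 1.
Solve for f: f(k) = k (degree 1 ≤ 1).
R(k) = B(k−1)·f(k)/C(k) = k*(k + 2); s_k = R·t_k = -2*k/(k + 1).
Verify: -2/(k**2 + 3*k + 2) matches t_k.
Telescoping: Σ = s_(8) − s_(0) = -16/9 − (0) = -16/9.

Σ = -16/9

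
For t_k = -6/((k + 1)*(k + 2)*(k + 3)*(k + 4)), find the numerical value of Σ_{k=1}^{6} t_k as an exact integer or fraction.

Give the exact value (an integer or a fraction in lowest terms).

Step 1: r(k) = (k + 1)/(k + 5).
Factor: A=k + 1; B=k + 5; C=1.
Key eq: (k + 1)·f(k+1) = (k + 4)·f(k) + (1).
Degrees (1,1,0) ⇒ d ≤ 3.
A polynomial solution: f(k) = k*(k**2 + 6*k + 11)/18.
So s_k = (B(k−1)f/C)·t_k = (k*(k + 4)*(k**2 + 6*k + 11)/18)·t_k = k*(-k**2 - 6*k - 11)/(3*(k + 1)*(k + 2)*(k + 3)).
Check: Δs_k = -6/(k**4 + 10*k**3 + 35*k**2 + 50*k + 24). ✓
Σ_(k=1)^(6) t_k = s_(7) − s_(1) = -119/360 − (-1/4) = -29/360.

Σ = -29/360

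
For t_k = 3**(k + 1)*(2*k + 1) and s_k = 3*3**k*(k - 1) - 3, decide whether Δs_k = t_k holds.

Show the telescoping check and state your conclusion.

valid (s_(k+1) − s_k reduces to t_k)

s_(k+1) = 9*3**k*k - 3
s_(k+1) − s_k = 3**(k + 1)*(2*k + 1)
(s_(k+1) − s_k) − t_k = 0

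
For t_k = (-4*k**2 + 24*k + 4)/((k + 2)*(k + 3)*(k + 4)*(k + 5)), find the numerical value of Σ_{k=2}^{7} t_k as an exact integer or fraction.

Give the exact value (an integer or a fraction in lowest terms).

The ratio is (k**3 - 2*k**2 - 14*k - 12)/(k**3 - 37*k - 6).
Gosper form: A/B · C(k+1)/C(k) with A=k + 2, B=k + 6, C=k**2 - 6*k - 1.
Need (k + 2)·f(k+1) − (k + 5)·f(k) = k**2 - 6*k - 1.
Bound: deg f ≤ 3.
Coefficient equations give f(k) = -k*(2*k - 1)/2.
Then R = B(k−1)f/C = -k*(k + 5)*(2*k - 1)/(2*(k**2 - 6*k - 1)), so s_k = R(k)·t_k = 2*k*(2*k - 1)/((k + 2)*(k + 3)*(k + 4)).
s_(k+1) − s_k = 4*(-k**2 + 6*k + 1)/(k**4 + 14*k**3 + 71*k**2 + 154*k + 120) = t_k.
Σ_(k=2)^(7) t_k = s_(8) − s_(2) = 2/11 − (1/10) = 9/110.

Σ = 9/110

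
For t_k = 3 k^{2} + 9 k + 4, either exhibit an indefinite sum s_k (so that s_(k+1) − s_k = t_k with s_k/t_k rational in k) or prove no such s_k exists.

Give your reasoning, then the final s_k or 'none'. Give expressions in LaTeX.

s_k = k^{2} \left(k + 3\right)

Ratio r(k) = (3*k**2 + 15*k + 16)/(3*k**2 + 9*k + 4).
Take A(k)=1, B(k)=1, C(k)=k**2 + 3*k + 4/3.
Key eq: (1)·f(k+1) = (1)·f(k) + (k**2 + 3*k + 4/3).
deg f ≤ 3 (via 0,0,2).
A polynomial solution: f(k) = k**2*(k + 3)/3.
Then R = B(k−1)f/C = k**2*(k + 3)/(3*k**2 + 9*k + 4), so s_k = R(k)·t_k = k**2*(k + 3).
Check: Δs_k = 3*k**2 + 9*k + 4. ✓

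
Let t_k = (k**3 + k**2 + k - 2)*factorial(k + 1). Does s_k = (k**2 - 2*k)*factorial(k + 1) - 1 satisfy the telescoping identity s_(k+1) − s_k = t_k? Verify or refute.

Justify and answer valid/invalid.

s_(k+1) = -(2*k - (k + 1)**2 + 2)*factorial(k + 2) - 1
s_(k+1) − s_k = (k**3 + k**2 + k - 2)*factorial(k + 1)
(s_(k+1) − s_k) − t_k = 0

Valid — Δs_k = t_k.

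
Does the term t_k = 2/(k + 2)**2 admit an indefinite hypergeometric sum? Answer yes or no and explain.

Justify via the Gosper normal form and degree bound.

No; the coefficient equations for f are inconsistent.

Step 1: r(k) = (k + 2)**2/(k + 3)**2.
Take A(k)=k**2 + 4*k + 4, B(k)=k**2 + 6*k + 9, C(k)=1.
Need (k**2 + 4*k + 4)·f(k+1) − (k**2 + 4*k + 4)·f(k) = 1.
d = 0 from the (2,2,0) case.
Write f(k) = c0. Then LHS − RHS = -1, requiring -1 = 0: contradictory. No certificate.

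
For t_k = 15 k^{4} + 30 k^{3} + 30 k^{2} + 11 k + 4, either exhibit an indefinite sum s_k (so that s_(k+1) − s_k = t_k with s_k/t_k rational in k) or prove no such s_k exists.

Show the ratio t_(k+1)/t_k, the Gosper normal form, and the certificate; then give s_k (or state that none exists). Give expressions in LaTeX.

s_k = k \left(3 k^{4} - 2 k + 3\right)

Ratio r(k) = (15*k**4 + 90*k**3 + 210*k**2 + 221*k + 90)/(15*k**4 + 30*k**3 + 30*k**2 + 11*k + 4).
Factor: A=1; B=1; C=k**4 + 2*k**3 + 2*k**2 + 11*k/15 + 4/15.
Key eq: (1)·f(k+1) = (1)·f(k) + (k**4 + 2*k**3 + 2*k**2 + 11*k/15 + 4/15).
From deg A=0, deg B=0, deg C=4: d=5.
Coefficient equations give f(k) = k*(3*k**4 - 2*k + 3)/15.
So s_k = (B(k−1)f/C)·t_k = (k*(3*k**4 - 2*k + 3)/(15*k**4 + 30*k**3 + 30*k**2 + 11*k + 4))·t_k = k*(3*k**4 - 2*k + 3).
s_(k+1) − s_k = 15*k**4 + 30*k**3 + 30*k**2 + 11*k + 4 = t_k.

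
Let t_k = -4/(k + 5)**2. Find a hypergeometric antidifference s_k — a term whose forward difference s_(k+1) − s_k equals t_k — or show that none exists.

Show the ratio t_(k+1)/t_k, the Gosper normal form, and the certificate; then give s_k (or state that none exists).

none (Gosper's algorithm certifies no s_k)

Ratio r(k) = (k + 5)**2/(k + 6)**2.
Gosper form: A/B · C(k+1)/C(k) with A=k**2 + 10*k + 25, B=k**2 + 12*k + 36, C=1.
Key eq: (k**2 + 10*k + 25)·f(k+1) = (k**2 + 10*k + 25)·f(k) + (1).
deg f ≤ 0 (via 2,2,0).
f = c0 ⇒ A·f(k+1) − B(k−1)·f(k) − C = -1. The system {-1 = 0} is inconsistent; no antidifference.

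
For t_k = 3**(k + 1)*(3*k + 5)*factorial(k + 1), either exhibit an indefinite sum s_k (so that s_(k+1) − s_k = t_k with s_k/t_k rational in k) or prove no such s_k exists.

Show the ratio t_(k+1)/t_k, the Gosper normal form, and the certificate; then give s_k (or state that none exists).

t_(k+1)/t_k = 3*(k + 2)*(3*k + 8)/(3*k + 5).
Gosper form: A/B · C(k+1)/C(k) with A=3*k + 6, B=1, C=k + 5/3.
Key eq: (3*k + 6)·f(k+1) = (1)·f(k) + (k + 5/3).
Bound: deg f ≤ 0.
Match coefficients ⇒ f(k) = 1/3.
R(k) = B(k−1)·f(k)/C(k) = 1/(3*k + 5); s_k = R·t_k = 3**(k + 1)*factorial(k + 1).
Verify: 3**(k + 1)*(3*k + 5)*factorial(k + 1) matches t_k.

s_k = 3**(k + 1)*factorial(k + 1)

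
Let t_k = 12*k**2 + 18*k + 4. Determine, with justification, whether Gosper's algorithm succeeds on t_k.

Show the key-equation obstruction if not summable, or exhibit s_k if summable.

Yes. s_k = k*(4*k**2 + 3*k - 3).

Ratio r(k) = (6*k**2 + 21*k + 17)/(6*k**2 + 9*k + 2).
Factor: A=1; B=1; C=k**2 + 3*k/2 + 1/3.
Need (1)·f(k+1) − (1)·f(k) = k**2 + 3*k/2 + 1/3.
deg f ≤ 3 (via 0,0,2).
Solving with deg f ≤ 3: f(k) = k*(4*k**2 + 3*k - 3)/12.
So s_k = (B(k−1)f/C)·t_k = (k*(4*k**2 + 3*k - 3)/(2*(6*k**2 + 9*k + 2)))·t_k = k*(4*k**2 + 3*k - 3).
Δs = 12*k**2 + 18*k + 4, as required.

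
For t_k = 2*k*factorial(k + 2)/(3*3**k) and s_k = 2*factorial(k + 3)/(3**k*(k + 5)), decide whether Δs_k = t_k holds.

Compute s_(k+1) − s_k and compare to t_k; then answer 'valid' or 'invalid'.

Invalid: residual -4*(k**2 + 5*k - 3)*factorial(k + 2)/(3*3**k*(k + 5)*(k + 6)) ≠ 0.

s_(k+1) = 2*factorial(k + 4)/(3*3**k*(k + 6))
s_(k+1) − s_k = 2*(k**2 + 6*k + 2)*factorial(k + 3)/(3*3**k*(k + 5)*(k + 6))
(s_(k+1) − s_k) − t_k = -4*(k**2 + 5*k - 3)*factorial(k + 2)/(3*3**k*(k + 5)*(k + 6))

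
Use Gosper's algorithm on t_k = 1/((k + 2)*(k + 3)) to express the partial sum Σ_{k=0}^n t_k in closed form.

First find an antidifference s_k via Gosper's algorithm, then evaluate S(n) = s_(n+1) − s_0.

S(n) = (n + 1)/(2*(n + 3))

Compute t_(k+1)/t_k: get (k + 2)/(k + 4).
Factor: A=k + 2; B=k + 4; C=1.
Need (k + 2)·f(k+1) − (k + 3)·f(k) = 1.
From deg A=1, deg B=1, deg C=0: d=1.
Coefficient equations give f(k) = k/2.
R(k) = B(k−1)·f(k)/C(k) = k*(k + 3)/2; s_k = R·t_k = k/(2*(k + 2)).
s_(k+1) − s_k = 1/(k**2 + 5*k + 6) = t_k.
Telescope: S(n) = s_(n+1) − s_(0) = (n + 1)/(2*(n + 3)) − (0) = (n + 1)/(2*(n + 3)).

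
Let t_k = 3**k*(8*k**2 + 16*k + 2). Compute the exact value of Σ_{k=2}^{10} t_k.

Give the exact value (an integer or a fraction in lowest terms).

t_(k+1)/t_k = 3*(4*k**2 + 16*k + 13)/(4*k**2 + 8*k + 1).
Normal form (A,B,C) = (3, 1, k**2 + 2*k + 1/4).
Solve (3)·f(k+1) − (1)·f(k) = k**2 + 2*k + 1/4.
From deg A=0, deg B=0, deg C=2: d=2.
Match coefficients ⇒ f(k) = (2*k - 1)**2/8.
Get s_k = R·t_k = 3**k*(4*k**2 - 4*k + 1) with R(k) = B(k−1)f(k)/C(k) = (2*k - 1)**2/(2*(4*k**2 + 8*k + 1)).
Check: Δs_k = 3**k*(8*k**2 + 16*k + 2). ✓
Telescoping: Σ = s_(11) − s_(2) = 78121827 − (81) = 78121746.

Σ = 78121746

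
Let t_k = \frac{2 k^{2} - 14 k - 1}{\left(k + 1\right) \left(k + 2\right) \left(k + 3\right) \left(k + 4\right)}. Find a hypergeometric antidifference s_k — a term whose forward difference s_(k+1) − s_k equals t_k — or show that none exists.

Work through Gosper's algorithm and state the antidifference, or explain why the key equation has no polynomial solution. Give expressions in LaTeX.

Step 1: r(k) = (k + 1)*(14*k - 2*(k + 1)**2 + 15)/((k + 5)*(-2*k**2 + 14*k + 1)).
A = k + 1, B = k + 5, C = k**2 - 7*k - 1/2.
f must satisfy (k + 1)·f(k+1) − (k + 4)·f(k) = k**2 - 7*k - 1/2.
Bound: deg f ≤ 3.
Match coefficients ⇒ f(k) = -k*(k**2 + 18*k - 13)/12.
Get s_k = R·t_k = k*(-k**2 - 18*k + 13)/(6*(k + 1)*(k + 2)*(k + 3)) with R(k) = B(k−1)f(k)/C(k) = -k*(k + 4)*(k**2 + 18*k - 13)/(6*(2*k**2 - 14*k - 1)).
s_(k+1) − s_k = (2*k**2 - 14*k - 1)/(k**4 + 10*k**3 + 35*k**2 + 50*k + 24) = t_k.

s_k = \frac{k \left(- k^{2} - 18 k + 13\right)}{6 \left(k + 1\right) \left(k + 2\right) \left(k + 3\right)}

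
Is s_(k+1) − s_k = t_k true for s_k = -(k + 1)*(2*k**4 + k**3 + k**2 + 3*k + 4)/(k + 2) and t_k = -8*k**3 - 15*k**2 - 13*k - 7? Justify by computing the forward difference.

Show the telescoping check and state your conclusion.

s_(k+1) = -(k + 2)*(3*k + 2*(k + 1)**4 + (k + 1)**3 + (k + 1)**2 + 7)/(k + 3)
s_(k+1) − s_k = (-8*k**5 - 49*k**4 - 106*k**3 - 120*k**2 - 83*k - 32)/(k**2 + 5*k + 6)
(s_(k+1) − s_k) − t_k = 2*(3*k**4 + 15*k**3 + 21*k**2 + 15*k + 5)/(k**2 + 5*k + 6)

Invalid: residual 2*(3*k**4 + 15*k**3 + 21*k**2 + 15*k + 5)/(k**2 + 5*k + 6) ≠ 0.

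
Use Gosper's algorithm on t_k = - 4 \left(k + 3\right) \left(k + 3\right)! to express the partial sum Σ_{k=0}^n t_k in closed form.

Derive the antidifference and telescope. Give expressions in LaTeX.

S(n) = 24 - 4 \left(n + 4\right)!

The ratio is (k + 4)**2/(k + 3).
Normal form (A,B,C) = (k + 4, 1, k + 3).
Set up (k + 4)·f(k+1) − (1)·f(k) − (k + 3) = 0.
From deg A=1, deg B=0, deg C=1: d=0.
Match coefficients ⇒ f(k) = 1.
R(k) = B(k−1)·f(k)/C(k) = 1/(k + 3); s_k = R·t_k = -4*factorial(k + 3).
Verify: -4*(k + 3)*factorial(k + 3) matches t_k.
Telescope: S(n) = s_(n+1) − s_(0) = -4*factorial(n + 4) − (-24) = 24 - 4*factorial(n + 4).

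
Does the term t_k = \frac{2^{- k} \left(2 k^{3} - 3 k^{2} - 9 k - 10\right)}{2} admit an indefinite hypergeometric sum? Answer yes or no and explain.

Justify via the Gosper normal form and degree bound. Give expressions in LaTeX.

Step 1: r(k) = (2*k**3 + 3*k**2 - 9*k - 20)/(2*(2*k**3 - 3*k**2 - 9*k - 10)).
Normal form (A,B,C) = (1/2, 1, k**3 - 3*k**2/2 - 9*k/2 - 5).
f must satisfy (1/2)·f(k+1) − (1)·f(k) = k**3 - 3*k**2/2 - 9*k/2 - 5.
From deg A=0, deg B=0, deg C=3: d=3.
Match coefficients ⇒ f(k) = -2*k**3 - 3*k**2 - 3*k + 2.
Then R = B(k−1)f/C = -2*(2*k**3 + 3*k**2 + 3*k - 2)/(2*k**3 - 3*k**2 - 9*k - 10), so s_k = R(k)·t_k = (-2*k**3 - 3*k**2 - 3*k + 2)/2**k.
Δs = (2*k**3 - 3*k**2 - 9*k - 10)/(2*2**k), as required.

Yes. s_k = 2^{- k} \left(- 2 k^{3} - 3 k^{2} - 3 k + 2\right).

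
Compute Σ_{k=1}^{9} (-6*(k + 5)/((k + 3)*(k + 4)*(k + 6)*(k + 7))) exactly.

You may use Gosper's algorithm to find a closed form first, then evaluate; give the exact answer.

r(k) = (k + 3)*(k + 6)**2/((k + 5)**2*(k + 8)) after simplifying.
A = k + 3, B = k + 8, C = k**2 + 10*k + 25.
Solve (k + 3)·f(k+1) − (k + 7)·f(k) = k**2 + 10*k + 25.
From deg A=1, deg B=1, deg C=2: d=4.
Coefficient equations give f(k) = k*(k + 4)*(k + 5)*(k + 9)/36.
Certificate R = B(k−1)f/C = k*(k + 4)*(k + 7)*(k + 9)/(36*(k + 5)) gives s_k = k*(-k - 9)/(6*(k**2 + 9*k + 18)).
Check: Δs_k = 6*(-k - 5)/(k**4 + 20*k**3 + 145*k**2 + 450*k + 504). ✓
Evaluate s at k=10 and k=1: -95/624 and -5/84; difference -135/1456.

Σ = -135/1456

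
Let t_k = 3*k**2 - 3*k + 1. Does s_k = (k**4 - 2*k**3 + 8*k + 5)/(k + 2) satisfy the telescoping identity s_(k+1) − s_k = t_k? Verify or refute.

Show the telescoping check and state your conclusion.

Invalid: residual (-2*k**3 - 6*k**2 + 8*k + 3)/(k**2 + 5*k + 6) ≠ 0.

s_(k+1) = (k**4 + 2*k**3 + 6*k + 12)/(k + 3)
s_(k+1) − s_k = (3*k**4 + 10*k**3 - 2*k**2 - 5*k + 9)/(k**2 + 5*k + 6)
(s_(k+1) − s_k) − t_k = (-2*k**3 - 6*k**2 + 8*k + 3)/(k**2 + 5*k + 6)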